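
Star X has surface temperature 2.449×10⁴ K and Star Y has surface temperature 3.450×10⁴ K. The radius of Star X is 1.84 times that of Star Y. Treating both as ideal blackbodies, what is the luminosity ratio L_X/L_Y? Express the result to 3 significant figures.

L_X/L_Y ≈ 0.860

L ∝ R²T⁴, so L_X/L_Y = (R_X/R_Y)²(T_X/T_Y)⁴ = (1.84)² × (2.449×10⁴/3.450×10⁴)⁴ = 3.3856 × 0.253909 = 0.860.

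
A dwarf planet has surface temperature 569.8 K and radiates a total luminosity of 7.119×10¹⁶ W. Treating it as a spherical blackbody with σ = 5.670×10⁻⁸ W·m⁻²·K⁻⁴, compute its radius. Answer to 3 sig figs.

R ≈ 9.74×10⁵ m

L = 4πR²σT⁴ ⇒ R = √(L/(4πσT⁴)).
σT⁴ = 5976.86 W/m², so R = √(7.119×10¹⁶/(4π×5976.86)) = 9.74×10⁵ m.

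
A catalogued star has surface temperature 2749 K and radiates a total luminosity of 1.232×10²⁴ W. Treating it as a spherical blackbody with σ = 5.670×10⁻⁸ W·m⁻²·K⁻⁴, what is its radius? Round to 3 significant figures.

L = 4πR²σT⁴ ⇒ R = √(L/(4πσT⁴)).
σT⁴ = 3.23804×10⁶ W/m², so R = √(1.232×10²⁴/(4π×3.23804×10⁶)) = 1.74×10⁸ m.

R ≈ 1.74×10⁸ m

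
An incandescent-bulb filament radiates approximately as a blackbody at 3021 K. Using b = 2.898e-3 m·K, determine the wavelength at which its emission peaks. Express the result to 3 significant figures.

Wien's displacement law: λ_max = b/T = (2.898×10⁻³ m·K)/(3021 K) = 9.593×10⁻⁷ m.
That is 0.959 μm, in the infrared range.

λ_max ≈ 0.959 μm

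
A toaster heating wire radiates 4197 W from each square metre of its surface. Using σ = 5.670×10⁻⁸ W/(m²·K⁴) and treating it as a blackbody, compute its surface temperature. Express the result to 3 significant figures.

I = σT⁴, so T = (I/σ)^(1/4) = (4197/(5.670×10⁻⁸))^(1/4) = 522 K.

T ≈ 522 K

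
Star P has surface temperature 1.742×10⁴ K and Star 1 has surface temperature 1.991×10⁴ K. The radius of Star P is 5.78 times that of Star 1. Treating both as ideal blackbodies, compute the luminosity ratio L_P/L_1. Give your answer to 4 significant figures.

L_P/L_1 ≈ 19.58

L ∝ R²T⁴, so L_P/L_1 = (R_P/R_1)²(T_P/T_1)⁴ = (5.78)² × (1.742×10⁴/1.991×10⁴)⁴ = 33.4084 × 0.586013 = 19.58.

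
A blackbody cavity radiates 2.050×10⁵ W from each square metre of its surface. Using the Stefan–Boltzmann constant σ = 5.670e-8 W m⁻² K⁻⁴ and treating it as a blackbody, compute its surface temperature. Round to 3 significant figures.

T ≈ 1.38×10³ K

I = σT⁴, so T = (I/σ)^(1/4) = (2.050×10⁵/(5.670×10⁻⁸))^(1/4) = 1.38×10³ K.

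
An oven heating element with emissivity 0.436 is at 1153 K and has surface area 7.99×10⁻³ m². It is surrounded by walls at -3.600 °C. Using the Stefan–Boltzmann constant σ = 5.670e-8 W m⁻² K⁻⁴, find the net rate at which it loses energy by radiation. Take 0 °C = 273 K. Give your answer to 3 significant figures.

Surroundings: T = -3.600 °C + 273 = 269.400 K.
Area A = 7.99×10⁻³ m².
Net radiated power P_net = εσA(T⁴ − T₀⁴) = 0.436×5.670×10⁻⁸×7.99×10⁻³×(1153⁴ − 269.400⁴).
T⁴ − T₀⁴ = 1.76733×10¹² − 5.26733×10⁹ = 1.76206×10¹² K⁴, so P_net = 348 W.

Net loss ≈ 348 W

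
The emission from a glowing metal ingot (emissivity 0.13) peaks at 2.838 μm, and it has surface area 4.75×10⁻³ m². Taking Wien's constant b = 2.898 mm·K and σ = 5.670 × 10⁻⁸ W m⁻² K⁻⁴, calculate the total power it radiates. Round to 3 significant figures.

P ≈ 38.1 W

Wien's law: T = b/λ_max = 2.898×10⁻³/2.838×10⁻⁶ = 1021.14 K.
Area A = 4.75×10⁻³ m².
Then P = εσAT⁴ = 0.13×5.670×10⁻⁸×4.75×10⁻³×(1021.14)⁴ = 38.1 W.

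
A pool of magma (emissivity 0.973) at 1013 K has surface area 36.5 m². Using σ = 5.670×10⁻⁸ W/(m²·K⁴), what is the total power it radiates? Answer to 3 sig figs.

P ≈ 2.12×10⁶ W

Area A = 36.5 m².
P = εσAT⁴ = 0.973 × 5.670×10⁻⁸ × 36.5 × (1013)⁴ = 2.12×10⁶ W.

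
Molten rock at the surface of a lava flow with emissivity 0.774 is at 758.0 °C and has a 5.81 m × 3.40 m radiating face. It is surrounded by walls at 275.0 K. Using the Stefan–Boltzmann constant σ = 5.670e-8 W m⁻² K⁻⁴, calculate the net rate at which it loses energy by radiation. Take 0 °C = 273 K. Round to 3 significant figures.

T = 758.0 °C + 273 = 1031.0 K.
Area A = 5.81 × 3.40 = 19.754 m².
Net radiated power P_net = εσA(T⁴ − T₀⁴) = 0.774×5.670×10⁻⁸×19.754×(1031.0⁴ − 275.0⁴).
T⁴ − T₀⁴ = 1.12989×10¹² − 5.71914×10⁹ = 1.12417×10¹² K⁴, so P_net = 9.75×10⁵ W.

Net loss ≈ 9.75×10⁵ W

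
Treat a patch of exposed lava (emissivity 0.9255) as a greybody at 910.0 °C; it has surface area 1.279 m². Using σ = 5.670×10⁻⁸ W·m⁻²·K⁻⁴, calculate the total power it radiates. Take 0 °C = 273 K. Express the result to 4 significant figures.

P ≈ 1.315×10⁵ W

T = 910.0 °C + 273 = 1183.0 K.
Area A = 1.279 m².
P = εσAT⁴ = 0.9255 × 5.670×10⁻⁸ × 1.279 × (1183.0)⁴ = 1.315×10⁵ W.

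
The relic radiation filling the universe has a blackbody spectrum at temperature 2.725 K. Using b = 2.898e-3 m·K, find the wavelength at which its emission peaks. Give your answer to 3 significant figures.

Wien's displacement law: λ_max = b/T = (2.898×10⁻³ m·K)/(2.725 K) = 1.063×10⁻³ m.
That is 1.06×10⁻³ m, in the microwave range.

λ_max ≈ 1.06×10⁻³ m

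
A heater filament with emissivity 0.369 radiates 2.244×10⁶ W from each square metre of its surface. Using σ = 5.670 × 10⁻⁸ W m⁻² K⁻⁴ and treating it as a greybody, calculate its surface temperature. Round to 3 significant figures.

I = εσT⁴, so T = (I/εσ)^(1/4) = (2.244×10⁶/(0.369×5.670×10⁻⁸))^(1/4) = 3.22×10³ K.

T ≈ 3.22×10³ K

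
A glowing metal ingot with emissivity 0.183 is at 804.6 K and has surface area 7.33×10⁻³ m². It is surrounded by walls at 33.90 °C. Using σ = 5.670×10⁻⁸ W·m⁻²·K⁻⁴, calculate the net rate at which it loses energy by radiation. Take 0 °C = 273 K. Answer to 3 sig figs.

Surroundings: T = 33.90 °C + 273 = 306.90 K.
Area A = 7.33×10⁻³ m².
Net radiated power P_net = εσA(T⁴ − T₀⁴) = 0.183×5.670×10⁻⁸×7.33×10⁻³×(804.6⁴ − 306.90⁴).
T⁴ − T₀⁴ = 4.19102×10¹¹ − 8.87131×10⁹ = 4.10231×10¹¹ K⁴, so P_net = 31.2 W.

Net loss ≈ 31.2 W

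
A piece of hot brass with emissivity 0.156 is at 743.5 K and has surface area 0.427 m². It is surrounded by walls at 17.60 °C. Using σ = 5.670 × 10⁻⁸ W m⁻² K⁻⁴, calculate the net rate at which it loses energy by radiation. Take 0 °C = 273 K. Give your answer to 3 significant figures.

Surroundings: T = 17.60 °C + 273 = 290.60 K.
Area A = 0.427 m².
Net radiated power P_net = εσA(T⁴ − T₀⁴) = 0.156×5.670×10⁻⁸×0.427×(743.5⁴ − 290.60⁴).
T⁴ − T₀⁴ = 3.05579×10¹¹ − 7.13153×10⁹ = 2.98447×10¹¹ K⁴, so P_net = 1.13×10³ W.

Net loss ≈ 1.13×10³ W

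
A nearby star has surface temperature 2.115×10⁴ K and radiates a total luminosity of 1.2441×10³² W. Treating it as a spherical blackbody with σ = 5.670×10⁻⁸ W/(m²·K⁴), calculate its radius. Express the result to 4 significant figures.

L = 4πR²σT⁴ ⇒ R = √(L/(4πσT⁴)).
σT⁴ = 1.13455×10¹⁰ W/m², so R = √(1.2441×10³²/(4π×1.13455×10¹⁰)) = 2.954×10¹⁰ m.

R ≈ 2.954×10¹⁰ m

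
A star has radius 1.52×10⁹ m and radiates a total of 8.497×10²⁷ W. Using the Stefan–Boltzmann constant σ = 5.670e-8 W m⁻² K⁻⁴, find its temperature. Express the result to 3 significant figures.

Surface area A = 4πR² = 4π(1.52×10⁹ m)² = 2.90333×10¹⁹ m².
P = σAT⁴ ⇒ T = (P/(σA))^(1/4) = (8.497×10²⁷/(5.670×10⁻⁸×2.90333×10¹⁹))^(1/4) = 8.48×10³ K.

T ≈ 8.48×10³ K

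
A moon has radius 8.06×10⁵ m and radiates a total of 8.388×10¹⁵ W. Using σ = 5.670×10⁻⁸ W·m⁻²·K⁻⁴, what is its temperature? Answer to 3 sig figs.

Surface area A = 4πR² = 4π(8.06×10⁵ m)² = 8.16357×10¹² m².
P = σAT⁴ ⇒ T = (P/(σA))^(1/4) = (8.388×10¹⁵/(5.670×10⁻⁸×8.16357×10¹²))^(1/4) = 367 K.

T ≈ 367 K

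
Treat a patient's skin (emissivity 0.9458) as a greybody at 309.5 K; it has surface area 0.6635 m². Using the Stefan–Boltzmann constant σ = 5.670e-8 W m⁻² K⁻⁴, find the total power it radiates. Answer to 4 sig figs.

P ≈ 326.5 W

Area A = 0.6635 m².
P = εσAT⁴ = 0.9458 × 5.670×10⁻⁸ × 0.6635 × (309.5)⁴ = 326.5 W.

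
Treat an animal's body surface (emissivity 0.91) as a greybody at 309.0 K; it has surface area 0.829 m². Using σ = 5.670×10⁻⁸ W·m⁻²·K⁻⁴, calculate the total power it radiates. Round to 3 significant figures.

Area A = 0.829 m².
P = εσAT⁴ = 0.91 × 5.670×10⁻⁸ × 0.829 × (309.0)⁴ = 390 W.

P ≈ 390 W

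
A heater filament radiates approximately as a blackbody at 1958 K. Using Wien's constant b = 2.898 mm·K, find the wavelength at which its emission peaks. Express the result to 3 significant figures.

Wien's displacement law: λ_max = b/T = (2.898×10⁻³ m·K)/(1958 K) = 1.480×10⁻⁶ m.
That is 1.48 μm, in the infrared range.

λ_max ≈ 1.48 μm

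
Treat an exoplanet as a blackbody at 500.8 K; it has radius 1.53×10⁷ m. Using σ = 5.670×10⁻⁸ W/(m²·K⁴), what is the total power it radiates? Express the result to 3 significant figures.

P ≈ 1.05×10¹⁹ W

Surface area A = 4πR² = 4π(1.53×10⁷ m)² = 2.94166×10¹⁵ m².
P = σAT⁴ = 5.670×10⁻⁸ × 2.94166×10¹⁵ × (500.8)⁴ = 1.05×10¹⁹ W.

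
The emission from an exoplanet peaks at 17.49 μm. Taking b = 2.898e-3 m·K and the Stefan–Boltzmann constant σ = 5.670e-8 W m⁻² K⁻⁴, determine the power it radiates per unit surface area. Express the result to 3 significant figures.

Wien's law: T = b/λ_max = 2.898×10⁻³/1.749×10⁻⁵ = 165.695 K.
Then I = σT⁴ = 5.670×10⁻⁸×(165.695)⁴ = 42.7 W/m².

I ≈ 42.7 W/m²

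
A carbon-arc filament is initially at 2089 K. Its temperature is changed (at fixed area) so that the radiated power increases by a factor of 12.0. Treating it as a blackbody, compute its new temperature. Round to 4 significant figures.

T₂ ≈ 3888 K

P ∝ T⁴, so T₂/T₁ = (P₂/P₁)^(1/4) = (12.0)^(1/4) = 1.86121.
T₂ = 2089 × 1.86121 = 3888 K.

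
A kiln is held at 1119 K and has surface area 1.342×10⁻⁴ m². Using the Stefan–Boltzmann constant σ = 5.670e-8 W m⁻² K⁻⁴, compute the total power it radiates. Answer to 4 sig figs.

P ≈ 11.93 W

Area A = 1.342×10⁻⁴ m².
P = σAT⁴ = 5.670×10⁻⁸ × 1.342×10⁻⁴ × (1119)⁴ = 11.93 W.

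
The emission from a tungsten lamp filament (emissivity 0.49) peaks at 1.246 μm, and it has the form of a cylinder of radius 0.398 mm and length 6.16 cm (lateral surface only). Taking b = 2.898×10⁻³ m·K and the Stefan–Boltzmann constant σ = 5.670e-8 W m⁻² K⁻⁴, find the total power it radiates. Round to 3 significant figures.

Wien's law: T = b/λ_max = 2.898×10⁻³/1.246×10⁻⁶ = 2325.84 K.
Lateral area A = 2πrL = 2π×3.98×10⁻⁴×0.0616 = 1.54044×10⁻⁴ m².
Then P = εσAT⁴ = 0.49×5.670×10⁻⁸×1.54044×10⁻⁴×(2325.84)⁴ = 125 W.

P ≈ 125 W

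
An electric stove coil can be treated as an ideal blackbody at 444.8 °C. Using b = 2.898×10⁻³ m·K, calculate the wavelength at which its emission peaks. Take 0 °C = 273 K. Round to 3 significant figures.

λ_max ≈ 4.04 μm

T = 444.8 °C + 273 = 717.8 K.
Wien's displacement law: λ_max = b/T = (2.898×10⁻³ m·K)/(717.8 K) = 4.037×10⁻⁶ m.
That is 4.04 μm, in the infrared range.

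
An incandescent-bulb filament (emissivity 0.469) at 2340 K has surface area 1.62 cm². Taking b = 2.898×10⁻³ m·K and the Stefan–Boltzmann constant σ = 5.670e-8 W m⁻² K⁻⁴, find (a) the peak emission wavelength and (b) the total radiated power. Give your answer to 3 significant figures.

λ_max ≈ 1.24 μm; P ≈ 129 W

(a) λ_max = b/T = 2.898×10⁻³/2340 = 1.238×10⁻⁶ m = 1.24 μm.
Area A = 1.62 cm² = 1.62×10⁻⁴ m².
(b) P = εσAT⁴ = 0.469×5.670×10⁻⁸×1.62×10⁻⁴×(2340)⁴ = 129 W.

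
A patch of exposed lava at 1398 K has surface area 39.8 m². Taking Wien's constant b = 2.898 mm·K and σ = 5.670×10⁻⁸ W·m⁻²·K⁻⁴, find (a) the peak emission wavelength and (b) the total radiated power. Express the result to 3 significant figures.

λ_max ≈ 2.07×10³ nm; P ≈ 8.62×10⁶ W

(a) λ_max = b/T = 2.898×10⁻³/1398 = 2.073×10⁻⁶ m = 2.07×10³ nm.
Area A = 39.8 m².
(b) P = σAT⁴ = 5.670×10⁻⁸×39.8×(1398)⁴ = 8.62×10⁶ W.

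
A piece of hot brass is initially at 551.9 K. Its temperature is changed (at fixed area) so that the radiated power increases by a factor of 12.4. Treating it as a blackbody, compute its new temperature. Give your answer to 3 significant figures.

T₂ ≈ 1.04×10³ K

P ∝ T⁴, so T₂/T₁ = (P₂/P₁)^(1/4) = (12.4)^(1/4) = 1.87653.
T₂ = 551.9 × 1.87653 = 1.04×10³ K.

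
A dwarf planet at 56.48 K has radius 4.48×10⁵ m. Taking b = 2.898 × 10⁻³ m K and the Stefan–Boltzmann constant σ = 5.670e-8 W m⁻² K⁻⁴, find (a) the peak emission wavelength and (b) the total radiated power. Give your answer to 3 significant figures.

(a) λ_max = b/T = 2.898×10⁻³/56.48 = 5.131×10⁻⁵ m = 51.3 μm.
Surface area A = 4πR² = 4π(4.48×10⁵ m)² = 2.52212×10¹² m².
(b) P = σAT⁴ = 5.670×10⁻⁸×2.52212×10¹²×(56.48)⁴ = 1.46×10¹² W.

λ_max ≈ 51.3 μm; P ≈ 1.46×10¹² W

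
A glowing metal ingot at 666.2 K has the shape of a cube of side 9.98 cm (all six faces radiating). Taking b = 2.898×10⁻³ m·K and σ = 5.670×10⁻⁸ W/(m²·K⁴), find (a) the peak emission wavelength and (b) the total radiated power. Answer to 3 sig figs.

λ_max ≈ 4.35 μm; P ≈ 667 W

(a) λ_max = b/T = 2.898×10⁻³/666.2 = 4.350×10⁻⁶ m = 4.35 μm.
Area A = 6s² = 6×(0.0998 m)² = 0.0597602 m².
(b) P = σAT⁴ = 5.670×10⁻⁸×0.0597602×(666.2)⁴ = 667 W.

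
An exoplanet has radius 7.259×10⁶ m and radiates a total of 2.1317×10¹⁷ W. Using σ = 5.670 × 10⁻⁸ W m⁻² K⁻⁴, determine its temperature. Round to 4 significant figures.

Surface area A = 4πR² = 4π(7.259×10⁶ m)² = 6.62161×10¹⁴ m².
P = σAT⁴ ⇒ T = (P/(σA))^(1/4) = (2.1317×10¹⁷/(5.670×10⁻⁸×6.62161×10¹⁴))^(1/4) = 274.5 K.

T ≈ 274.5 K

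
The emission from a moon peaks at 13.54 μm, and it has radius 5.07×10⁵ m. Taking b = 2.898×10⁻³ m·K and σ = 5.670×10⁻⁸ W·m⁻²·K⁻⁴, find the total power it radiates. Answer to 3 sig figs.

Wien's law: T = b/λ_max = 2.898×10⁻³/1.354×10⁻⁵ = 214.032 K.
Surface area A = 4πR² = 4π(5.07×10⁵ m)² = 3.23017×10¹² m².
Then P = σAT⁴ = 5.670×10⁻⁸×3.23017×10¹²×(214.032)⁴ = 3.84×10¹⁴ W.

P ≈ 3.84×10¹⁴ W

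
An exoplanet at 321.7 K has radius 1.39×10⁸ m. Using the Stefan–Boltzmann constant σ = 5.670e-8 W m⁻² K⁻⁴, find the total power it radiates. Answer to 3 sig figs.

Surface area A = 4πR² = 4π(1.39×10⁸ m)² = 2.42795×10¹⁷ m².
P = σAT⁴ = 5.670×10⁻⁸ × 2.42795×10¹⁷ × (321.7)⁴ = 1.47×10²⁰ W.

P ≈ 1.47×10²⁰ W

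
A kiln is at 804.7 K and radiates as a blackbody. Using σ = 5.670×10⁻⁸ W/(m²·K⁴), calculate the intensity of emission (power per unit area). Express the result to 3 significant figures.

I ≈ 2.38×10⁴ W/m²

Stefan–Boltzmann: I = σT⁴ = 5.670×10⁻⁸ × (804.7)⁴ = 2.38×10⁴ W/m².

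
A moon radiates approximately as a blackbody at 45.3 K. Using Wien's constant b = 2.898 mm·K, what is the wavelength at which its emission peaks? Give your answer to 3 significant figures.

Wien's displacement law: λ_max = b/T = (2.898×10⁻³ m·K)/(45.3 K) = 6.397×10⁻⁵ m.
That is 64.0 μm, in the infrared range.

λ_max ≈ 64.0 μm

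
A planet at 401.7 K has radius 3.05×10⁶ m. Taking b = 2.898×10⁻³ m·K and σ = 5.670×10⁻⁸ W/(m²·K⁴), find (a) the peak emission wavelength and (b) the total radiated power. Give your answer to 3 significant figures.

λ_max ≈ 7.21 μm; P ≈ 1.73×10¹⁷ W

(a) λ_max = b/T = 2.898×10⁻³/401.7 = 7.214×10⁻⁶ m = 7.21 μm.
Surface area A = 4πR² = 4π(3.05×10⁶ m)² = 1.16899×10¹⁴ m².
(b) P = σAT⁴ = 5.670×10⁻⁸×1.16899×10¹⁴×(401.7)⁴ = 1.73×10¹⁷ W.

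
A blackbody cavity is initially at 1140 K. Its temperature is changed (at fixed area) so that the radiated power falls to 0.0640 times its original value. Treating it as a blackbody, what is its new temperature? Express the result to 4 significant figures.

T₂ ≈ 573.4 K

P ∝ T⁴, so T₂/T₁ = (P₂/P₁)^(1/4) = (0.0640)^(1/4) = 0.502973.
T₂ = 1140 × 0.502973 = 573.4 K.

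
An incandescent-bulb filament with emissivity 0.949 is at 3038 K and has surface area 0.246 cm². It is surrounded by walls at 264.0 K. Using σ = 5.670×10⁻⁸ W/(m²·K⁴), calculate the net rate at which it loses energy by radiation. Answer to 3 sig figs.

Net loss ≈ 113 W

Area A = 0.246 cm² = 2.46×10⁻⁵ m².
Net radiated power P_net = εσA(T⁴ − T₀⁴) = 0.949×5.670×10⁻⁸×2.46×10⁻⁵×(3038⁴ − 264.0⁴).
T⁴ − T₀⁴ = 8.51826×10¹³ − 4.85753×10⁹ = 8.51777×10¹³ K⁴, so P_net = 113 W.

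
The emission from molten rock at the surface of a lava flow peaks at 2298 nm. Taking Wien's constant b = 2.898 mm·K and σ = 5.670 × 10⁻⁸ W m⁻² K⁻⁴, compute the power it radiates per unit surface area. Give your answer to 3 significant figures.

I ≈ 1.43×10⁵ W/m²

Wien's law: T = b/λ_max = 2.898×10⁻³/2.298×10⁻⁶ = 1261.10 K.
Then I = σT⁴ = 5.670×10⁻⁸×(1261.10)⁴ = 1.43×10⁵ W/m².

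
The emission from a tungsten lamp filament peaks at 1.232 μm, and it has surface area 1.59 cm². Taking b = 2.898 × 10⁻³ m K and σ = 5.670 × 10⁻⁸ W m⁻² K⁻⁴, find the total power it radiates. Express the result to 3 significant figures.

P ≈ 276 W

Wien's law: T = b/λ_max = 2.898×10⁻³/1.232×10⁻⁶ = 2352.27 K.
Area A = 1.59 cm² = 1.59×10⁻⁴ m².
Then P = σAT⁴ = 5.670×10⁻⁸×1.59×10⁻⁴×(2352.27)⁴ = 276 W.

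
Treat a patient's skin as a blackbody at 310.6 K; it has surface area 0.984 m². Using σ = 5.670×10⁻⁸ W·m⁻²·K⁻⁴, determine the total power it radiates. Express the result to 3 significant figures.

Area A = 0.984 m².
P = σAT⁴ = 5.670×10⁻⁸ × 0.984 × (310.6)⁴ = 519 W.

P ≈ 519 W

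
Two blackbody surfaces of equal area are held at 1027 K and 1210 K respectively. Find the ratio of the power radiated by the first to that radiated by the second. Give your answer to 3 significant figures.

With equal areas, P₁/P₂ = (T₁/T₂)⁴ = (1027/1210)⁴ = 0.519.

P₁/P₂ ≈ 0.519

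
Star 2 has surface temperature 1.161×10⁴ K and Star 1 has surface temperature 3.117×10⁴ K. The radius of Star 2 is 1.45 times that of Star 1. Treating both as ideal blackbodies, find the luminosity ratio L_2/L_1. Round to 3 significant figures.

L ∝ R²T⁴, so L_2/L_1 = (R_2/R_1)²(T_2/T_1)⁴ = (1.45)² × (1.161×10⁴/3.117×10⁴)⁴ = 2.1025 × 0.0192478 = 0.0405.

L_2/L_1 ≈ 0.0405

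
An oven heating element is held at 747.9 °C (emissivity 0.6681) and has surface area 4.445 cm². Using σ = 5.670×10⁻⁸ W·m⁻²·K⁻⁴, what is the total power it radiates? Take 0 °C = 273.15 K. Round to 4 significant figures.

P ≈ 18.30 W

T = 747.9 °C + 273.15 = 1021.05 K.
Area A = 4.445 cm² = 4.445×10⁻⁴ m².
P = εσAT⁴ = 0.6681 × 5.670×10⁻⁸ × 4.445×10⁻⁴ × (1021.05)⁴ = 18.30 W.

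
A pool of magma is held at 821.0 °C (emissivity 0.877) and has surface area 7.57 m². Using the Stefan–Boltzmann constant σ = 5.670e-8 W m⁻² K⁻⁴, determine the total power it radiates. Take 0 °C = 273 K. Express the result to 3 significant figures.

T = 821.0 °C + 273 = 1094.0 K.
Area A = 7.57 m².
P = εσAT⁴ = 0.877 × 5.670×10⁻⁸ × 7.57 × (1094.0)⁴ = 5.39×10⁵ W.

P ≈ 5.39×10⁵ W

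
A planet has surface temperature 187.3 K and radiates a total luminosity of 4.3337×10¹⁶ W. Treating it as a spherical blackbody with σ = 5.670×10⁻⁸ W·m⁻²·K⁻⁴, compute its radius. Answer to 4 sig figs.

R ≈ 7.030×10⁶ m

L = 4πR²σT⁴ ⇒ R = √(L/(4πσT⁴)).
σT⁴ = 69.7805 W/m², so R = √(4.3337×10¹⁶/(4π×69.7805)) = 7.030×10⁶ m.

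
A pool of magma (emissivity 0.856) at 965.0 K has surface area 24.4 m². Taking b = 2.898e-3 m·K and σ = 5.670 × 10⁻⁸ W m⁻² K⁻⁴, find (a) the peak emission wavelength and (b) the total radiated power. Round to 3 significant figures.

(a) λ_max = b/T = 2.898×10⁻³/965.0 = 3.003×10⁻⁶ m = 3.00 μm.
Area A = 24.4 m².
(b) P = εσAT⁴ = 0.856×5.670×10⁻⁸×24.4×(965.0)⁴ = 1.03×10⁶ W.

λ_max ≈ 3.00 μm; P ≈ 1.03×10⁶ W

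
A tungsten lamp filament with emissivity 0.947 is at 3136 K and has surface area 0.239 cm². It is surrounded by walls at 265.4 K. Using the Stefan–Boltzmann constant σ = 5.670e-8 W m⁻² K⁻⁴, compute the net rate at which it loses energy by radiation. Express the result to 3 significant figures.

Area A = 0.239 cm² = 2.39×10⁻⁵ m².
Net radiated power P_net = εσA(T⁴ − T₀⁴) = 0.947×5.670×10⁻⁸×2.39×10⁻⁵×(3136⁴ − 265.4⁴).
T⁴ − T₀⁴ = 9.67173×10¹³ − 4.96139×10⁹ = 9.67123×10¹³ K⁴, so P_net = 124 W.

Net loss ≈ 124 W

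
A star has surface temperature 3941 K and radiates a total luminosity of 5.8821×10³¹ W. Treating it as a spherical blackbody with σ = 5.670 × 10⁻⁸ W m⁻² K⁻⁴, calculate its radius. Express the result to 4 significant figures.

L = 4πR²σT⁴ ⇒ R = √(L/(4πσT⁴)).
σT⁴ = 1.36776×10⁷ W/m², so R = √(5.8821×10³¹/(4π×1.36776×10⁷)) = 5.850×10¹¹ m.

R ≈ 5.850×10¹¹ m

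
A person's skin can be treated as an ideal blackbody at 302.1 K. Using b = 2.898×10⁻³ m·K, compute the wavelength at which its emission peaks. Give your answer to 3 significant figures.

Wien's displacement law: λ_max = b/T = (2.898×10⁻³ m·K)/(302.1 K) = 9.593×10⁻⁶ m.
That is 9.59 μm, in the infrared range.

λ_max ≈ 9.59 μm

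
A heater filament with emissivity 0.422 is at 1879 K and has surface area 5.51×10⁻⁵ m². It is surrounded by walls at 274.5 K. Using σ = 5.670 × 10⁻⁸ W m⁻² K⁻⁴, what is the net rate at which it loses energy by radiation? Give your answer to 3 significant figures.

Net loss ≈ 16.4 W

Area A = 5.51×10⁻⁵ m².
Net radiated power P_net = εσA(T⁴ − T₀⁴) = 0.422×5.670×10⁻⁸×5.51×10⁻⁵×(1879⁴ − 274.5⁴).
T⁴ − T₀⁴ = 1.24654×10¹³ − 5.67766×10⁹ = 1.24597×10¹³ K⁴, so P_net = 16.4 W.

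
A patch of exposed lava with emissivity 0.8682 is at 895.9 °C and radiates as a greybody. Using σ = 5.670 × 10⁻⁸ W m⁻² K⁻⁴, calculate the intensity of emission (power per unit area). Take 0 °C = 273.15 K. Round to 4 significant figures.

I ≈ 9.195×10⁴ W/m²

T = 895.9 °C + 273.15 = 1169.05 K.
Stefan–Boltzmann: I = εσT⁴ = 0.8682 × 5.670×10⁻⁸ × (1169.05)⁴ = 9.195×10⁴ W/m².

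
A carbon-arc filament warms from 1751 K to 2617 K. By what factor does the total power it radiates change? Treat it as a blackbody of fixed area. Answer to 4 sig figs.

P ∝ T⁴, so P₂/P₁ = (T₂/T₁)⁴ = (2617/1751)⁴ = (1.49457)⁴ = 4.990.

P₂/P₁ ≈ 4.990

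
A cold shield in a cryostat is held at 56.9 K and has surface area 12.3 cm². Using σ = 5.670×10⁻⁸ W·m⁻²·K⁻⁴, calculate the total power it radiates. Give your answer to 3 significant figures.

P ≈ 7.31×10⁻⁴ W

Area A = 12.3 cm² = 1.23×10⁻³ m².
P = σAT⁴ = 5.670×10⁻⁸ × 1.23×10⁻³ × (56.9)⁴ = 7.31×10⁻⁴ W.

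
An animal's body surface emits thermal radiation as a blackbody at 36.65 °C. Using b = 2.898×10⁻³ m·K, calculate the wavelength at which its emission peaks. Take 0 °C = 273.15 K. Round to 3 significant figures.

λ_max ≈ 9.35 μm

T = 36.65 °C + 273.15 = 309.80 K.
Wien's displacement law: λ_max = b/T = (2.898×10⁻³ m·K)/(309.80 K) = 9.354×10⁻⁶ m.
That is 9.35 μm, in the infrared range.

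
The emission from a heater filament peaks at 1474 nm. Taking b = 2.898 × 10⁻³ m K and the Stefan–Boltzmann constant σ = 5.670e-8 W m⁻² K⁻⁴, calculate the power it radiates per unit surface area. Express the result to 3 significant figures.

I ≈ 8.47×10⁵ W/m²

Wien's law: T = b/λ_max = 2.898×10⁻³/1.474×10⁻⁶ = 1966.08 K.
Then I = σT⁴ = 5.670×10⁻⁸×(1966.08)⁴ = 8.47×10⁵ W/m².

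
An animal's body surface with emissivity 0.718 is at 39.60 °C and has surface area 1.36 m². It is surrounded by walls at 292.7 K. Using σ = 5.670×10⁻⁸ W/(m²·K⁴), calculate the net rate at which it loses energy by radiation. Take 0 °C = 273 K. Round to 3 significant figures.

T = 39.60 °C + 273 = 312.60 K.
Area A = 1.36 m².
Net radiated power P_net = εσA(T⁴ − T₀⁴) = 0.718×5.670×10⁻⁸×1.36×(312.60⁴ − 292.7⁴).
T⁴ − T₀⁴ = 9.54896×10⁹ − 7.33991×10⁹ = 2.20905×10⁹ K⁴, so P_net = 122 W.

Net loss ≈ 122 W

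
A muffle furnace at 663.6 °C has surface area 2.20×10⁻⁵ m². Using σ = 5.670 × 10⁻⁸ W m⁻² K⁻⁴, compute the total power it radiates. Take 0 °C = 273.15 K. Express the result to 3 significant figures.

P ≈ 0.961 W

T = 663.6 °C + 273.15 = 936.75 K.
Area A = 2.20×10⁻⁵ m².
P = σAT⁴ = 5.670×10⁻⁸ × 2.20×10⁻⁵ × (936.75)⁴ = 0.961 W.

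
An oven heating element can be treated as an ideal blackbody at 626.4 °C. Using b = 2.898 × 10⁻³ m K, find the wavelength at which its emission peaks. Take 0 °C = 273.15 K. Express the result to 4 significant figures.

λ_max ≈ 3.222 μm

T = 626.4 °C + 273.15 = 899.55 K.
Wien's displacement law: λ_max = b/T = (2.898×10⁻³ m·K)/(899.55 K) = 3.2216×10⁻⁶ m.
That is 3.222 μm, in the infrared range.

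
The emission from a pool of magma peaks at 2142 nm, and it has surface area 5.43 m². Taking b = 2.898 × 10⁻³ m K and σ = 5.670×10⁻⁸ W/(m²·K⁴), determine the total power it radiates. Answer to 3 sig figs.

Wien's law: T = b/λ_max = 2.898×10⁻³/2.142×10⁻⁶ = 1352.94 K.
Area A = 5.43 m².
Then P = σAT⁴ = 5.670×10⁻⁸×5.43×(1352.94)⁴ = 1.03×10⁶ W.

P ≈ 1.03×10⁶ W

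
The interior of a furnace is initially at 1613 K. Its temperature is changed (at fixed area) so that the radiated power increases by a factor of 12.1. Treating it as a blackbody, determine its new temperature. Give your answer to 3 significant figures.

T₂ ≈ 3.01×10³ K

P ∝ T⁴, so T₂/T₁ = (P₂/P₁)^(1/4) = (12.1)^(1/4) = 1.86508.
T₂ = 1613 × 1.86508 = 3.01×10³ K.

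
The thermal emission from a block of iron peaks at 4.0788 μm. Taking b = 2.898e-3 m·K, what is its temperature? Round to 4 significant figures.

Wien's law gives T = b/λ_max = (2.898×10⁻³ m·K)/(4.0788×10⁻⁶ m) = 710.5 K.

T ≈ 710.5 K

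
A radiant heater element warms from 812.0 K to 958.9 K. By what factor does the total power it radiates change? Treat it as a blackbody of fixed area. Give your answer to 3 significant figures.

P₂/P₁ ≈ 1.94

P ∝ T⁴, so P₂/P₁ = (T₂/T₁)⁴ = (958.9/812.0)⁴ = (1.18091)⁴ = 1.94.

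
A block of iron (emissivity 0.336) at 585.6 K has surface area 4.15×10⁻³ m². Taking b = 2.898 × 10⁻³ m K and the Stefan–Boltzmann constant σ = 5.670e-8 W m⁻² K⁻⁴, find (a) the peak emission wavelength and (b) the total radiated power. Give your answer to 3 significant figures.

(a) λ_max = b/T = 2.898×10⁻³/585.6 = 4.949×10⁻⁶ m = 4.95 μm.
Area A = 4.15×10⁻³ m².
(b) P = εσAT⁴ = 0.336×5.670×10⁻⁸×4.15×10⁻³×(585.6)⁴ = 9.30 W.

λ_max ≈ 4.95 μm; P ≈ 9.30 W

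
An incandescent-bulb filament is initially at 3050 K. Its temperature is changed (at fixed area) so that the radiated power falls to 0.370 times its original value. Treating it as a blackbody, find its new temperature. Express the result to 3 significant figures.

T₂ ≈ 2.38×10³ K

P ∝ T⁴, so T₂/T₁ = (P₂/P₁)^(1/4) = (0.370)^(1/4) = 0.779921.
T₂ = 3050 × 0.779921 = 2.38×10³ K.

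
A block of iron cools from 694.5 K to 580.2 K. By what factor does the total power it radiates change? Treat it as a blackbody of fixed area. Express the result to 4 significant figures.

P ∝ T⁴, so P₂/P₁ = (T₂/T₁)⁴ = (580.2/694.5)⁴ = (0.835421)⁴ = 0.4871.

P₂/P₁ ≈ 0.4871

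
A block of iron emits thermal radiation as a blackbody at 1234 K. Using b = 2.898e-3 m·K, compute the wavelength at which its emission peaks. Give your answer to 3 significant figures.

Wien's displacement law: λ_max = b/T = (2.898×10⁻³ m·K)/(1234 K) = 2.348×10⁻⁶ m.
That is 2.35×10³ nm, in the infrared range.

λ_max ≈ 2.35×10³ nm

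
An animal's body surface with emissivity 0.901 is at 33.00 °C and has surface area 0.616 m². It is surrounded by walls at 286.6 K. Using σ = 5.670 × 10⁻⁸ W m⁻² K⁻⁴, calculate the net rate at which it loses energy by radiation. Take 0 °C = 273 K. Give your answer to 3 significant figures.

Net loss ≈ 63.6 W

T = 33.00 °C + 273 = 306.00 K.
Area A = 0.616 m².
Net radiated power P_net = εσA(T⁴ − T₀⁴) = 0.901×5.670×10⁻⁸×0.616×(306.00⁴ − 286.6⁴).
T⁴ − T₀⁴ = 8.76770×10⁹ − 6.74691×10⁹ = 2.02079×10⁹ K⁴, so P_net = 63.6 W.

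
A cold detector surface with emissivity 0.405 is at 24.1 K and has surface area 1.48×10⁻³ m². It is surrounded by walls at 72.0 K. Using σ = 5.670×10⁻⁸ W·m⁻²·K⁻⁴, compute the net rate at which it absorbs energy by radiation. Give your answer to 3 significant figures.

Net gain ≈ 9.02×10⁻⁴ W

Area A = 1.48×10⁻³ m².
Net radiated power P_net = εσA(T⁴ − T₀⁴) = 0.405×5.670×10⁻⁸×1.48×10⁻³×(24.1⁴ − 72.0⁴).
T⁴ − T₀⁴ = 3.37340×10⁵ − 2.68739×10⁷ = -2.65366×10⁷ K⁴, so P_net = -9.02×10⁻⁴ W — negative, meaning a net gain of 9.02×10⁻⁴ W.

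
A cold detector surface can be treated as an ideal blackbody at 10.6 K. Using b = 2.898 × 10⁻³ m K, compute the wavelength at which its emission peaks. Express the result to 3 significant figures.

λ_max ≈ 2.73×10⁻⁴ m

Wien's displacement law: λ_max = b/T = (2.898×10⁻³ m·K)/(10.6 K) = 2.734×10⁻⁴ m.
That is 2.73×10⁻⁴ m, in the infrared range.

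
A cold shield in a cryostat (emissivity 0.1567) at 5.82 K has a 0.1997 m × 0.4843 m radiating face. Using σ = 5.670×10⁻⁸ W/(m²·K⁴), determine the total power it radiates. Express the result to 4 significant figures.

Area A = 0.1997 × 0.4843 = 0.0967147 m².
P = εσAT⁴ = 0.1567 × 5.670×10⁻⁸ × 0.0967147 × (5.82)⁴ = 9.859×10⁻⁷ W.

P ≈ 9.859×10⁻⁷ W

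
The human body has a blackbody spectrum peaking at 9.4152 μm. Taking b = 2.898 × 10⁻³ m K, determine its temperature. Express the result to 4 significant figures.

Wien's law gives T = b/λ_max = (2.898×10⁻³ m·K)/(9.4152×10⁻⁶ m) = 307.8 K.

T ≈ 307.8 K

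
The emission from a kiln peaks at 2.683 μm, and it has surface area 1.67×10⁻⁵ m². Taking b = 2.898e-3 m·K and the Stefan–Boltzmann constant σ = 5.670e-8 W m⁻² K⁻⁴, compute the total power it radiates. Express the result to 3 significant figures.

Wien's law: T = b/λ_max = 2.898×10⁻³/2.683×10⁻⁶ = 1080.13 K.
Area A = 1.67×10⁻⁵ m².
Then P = σAT⁴ = 5.670×10⁻⁸×1.67×10⁻⁵×(1080.13)⁴ = 1.29 W.

P ≈ 1.29 W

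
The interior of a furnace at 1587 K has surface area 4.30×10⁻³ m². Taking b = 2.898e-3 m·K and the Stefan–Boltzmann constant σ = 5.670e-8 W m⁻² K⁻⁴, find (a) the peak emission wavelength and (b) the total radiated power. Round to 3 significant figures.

(a) λ_max = b/T = 2.898×10⁻³/1587 = 1.826×10⁻⁶ m = 1.83×10³ nm.
Area A = 4.30×10⁻³ m².
(b) P = σAT⁴ = 5.670×10⁻⁸×4.30×10⁻³×(1587)⁴ = 1.55×10³ W.

λ_max ≈ 1.83×10³ nm; P ≈ 1.55×10³ W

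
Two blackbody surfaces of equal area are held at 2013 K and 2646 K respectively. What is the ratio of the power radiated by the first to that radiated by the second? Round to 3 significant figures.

With equal areas, P₁/P₂ = (T₁/T₂)⁴ = (2013/2646)⁴ = 0.335.

P₁/P₂ ≈ 0.335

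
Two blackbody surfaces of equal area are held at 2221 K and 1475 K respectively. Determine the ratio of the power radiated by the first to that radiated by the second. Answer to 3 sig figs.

With equal areas, P₁/P₂ = (T₁/T₂)⁴ = (2221/1475)⁴ = 5.14.

P₁/P₂ ≈ 5.14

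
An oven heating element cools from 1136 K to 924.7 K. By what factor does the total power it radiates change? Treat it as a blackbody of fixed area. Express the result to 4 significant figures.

P₂/P₁ ≈ 0.4390

P ∝ T⁴, so P₂/P₁ = (T₂/T₁)⁴ = (924.7/1136)⁴ = (0.813996)⁴ = 0.4390.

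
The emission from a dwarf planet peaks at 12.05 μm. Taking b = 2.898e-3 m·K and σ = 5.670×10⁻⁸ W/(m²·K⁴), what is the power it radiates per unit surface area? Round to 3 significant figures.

I ≈ 190 W/m²

Wien's law: T = b/λ_max = 2.898×10⁻³/1.205×10⁻⁵ = 240.498 K.
Then I = σT⁴ = 5.670×10⁻⁸×(240.498)⁴ = 190 W/m².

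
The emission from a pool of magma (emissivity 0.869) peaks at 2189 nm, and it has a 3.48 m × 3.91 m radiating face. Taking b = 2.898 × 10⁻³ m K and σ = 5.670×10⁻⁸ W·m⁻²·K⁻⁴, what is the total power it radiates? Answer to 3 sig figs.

Wien's law: T = b/λ_max = 2.898×10⁻³/2.189×10⁻⁶ = 1323.89 K.
Area A = 3.48 × 3.91 = 13.6068 m².
Then P = εσAT⁴ = 0.869×5.670×10⁻⁸×13.6068×(1323.89)⁴ = 2.06×10⁶ W.

P ≈ 2.06×10⁶ W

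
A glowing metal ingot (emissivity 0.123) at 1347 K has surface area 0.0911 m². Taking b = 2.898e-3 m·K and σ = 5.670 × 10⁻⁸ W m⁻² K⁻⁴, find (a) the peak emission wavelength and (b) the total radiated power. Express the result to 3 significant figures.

(a) λ_max = b/T = 2.898×10⁻³/1347 = 2.151×10⁻⁶ m = 2.15 μm.
Area A = 0.0911 m².
(b) P = εσAT⁴ = 0.123×5.670×10⁻⁸×0.0911×(1347)⁴ = 2.09×10³ W.

λ_max ≈ 2.15 μm; P ≈ 2.09×10³ W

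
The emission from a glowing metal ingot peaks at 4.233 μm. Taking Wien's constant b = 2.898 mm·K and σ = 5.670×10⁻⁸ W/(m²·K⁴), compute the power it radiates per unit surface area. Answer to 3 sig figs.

I ≈ 1.25×10⁴ W/m²

Wien's law: T = b/λ_max = 2.898×10⁻³/4.233×10⁻⁶ = 684.621 K.
Then I = σT⁴ = 5.670×10⁻⁸×(684.621)⁴ = 1.25×10⁴ W/m².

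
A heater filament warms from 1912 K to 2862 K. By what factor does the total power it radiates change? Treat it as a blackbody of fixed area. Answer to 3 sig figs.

P ∝ T⁴, so P₂/P₁ = (T₂/T₁)⁴ = (2862/1912)⁴ = (1.49686)⁴ = 5.02.

P₂/P₁ ≈ 5.02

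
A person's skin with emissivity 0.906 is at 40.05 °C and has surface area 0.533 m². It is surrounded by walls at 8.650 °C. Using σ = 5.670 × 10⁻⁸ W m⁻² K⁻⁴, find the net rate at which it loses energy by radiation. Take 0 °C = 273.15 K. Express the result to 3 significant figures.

Net loss ≈ 90.8 W

T = 40.05 °C + 273.15 = 313.20 K.
Surroundings: T = 8.650 °C + 273.15 = 281.800 K.
Area A = 0.533 m².
Net radiated power P_net = εσA(T⁴ − T₀⁴) = 0.906×5.670×10⁻⁸×0.533×(313.20⁴ − 281.800⁴).
T⁴ − T₀⁴ = 9.62248×10⁹ − 6.30615×10⁹ = 3.31633×10⁹ K⁴, so P_net = 90.8 W.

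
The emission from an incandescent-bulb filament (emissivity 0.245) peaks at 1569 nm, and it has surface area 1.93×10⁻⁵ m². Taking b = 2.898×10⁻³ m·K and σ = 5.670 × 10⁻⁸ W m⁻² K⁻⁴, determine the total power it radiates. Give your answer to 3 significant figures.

P ≈ 3.12 W

Wien's law: T = b/λ_max = 2.898×10⁻³/1.569×10⁻⁶ = 1847.04 K.
Area A = 1.93×10⁻⁵ m².
Then P = εσAT⁴ = 0.245×5.670×10⁻⁸×1.93×10⁻⁵×(1847.04)⁴ = 3.12 W.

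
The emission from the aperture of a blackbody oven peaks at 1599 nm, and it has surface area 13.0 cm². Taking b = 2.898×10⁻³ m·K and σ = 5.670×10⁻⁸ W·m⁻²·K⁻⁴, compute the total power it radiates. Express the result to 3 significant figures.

Wien's law: T = b/λ_max = 2.898×10⁻³/1.599×10⁻⁶ = 1812.38 K.
Area A = 13.0 cm² = 1.30×10⁻³ m².
Then P = σAT⁴ = 5.670×10⁻⁸×1.30×10⁻³×(1812.38)⁴ = 795 W.

P ≈ 795 W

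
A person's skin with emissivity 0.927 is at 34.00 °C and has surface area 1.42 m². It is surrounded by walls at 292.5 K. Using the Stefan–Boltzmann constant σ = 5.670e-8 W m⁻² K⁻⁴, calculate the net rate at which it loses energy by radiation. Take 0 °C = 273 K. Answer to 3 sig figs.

Net loss ≈ 117 W

T = 34.00 °C + 273 = 307.00 K.
Area A = 1.42 m².
Net radiated power P_net = εσA(T⁴ − T₀⁴) = 0.927×5.670×10⁻⁸×1.42×(307.00⁴ − 292.5⁴).
T⁴ − T₀⁴ = 8.88287×10⁹ − 7.31987×10⁹ = 1.56300×10⁹ K⁴, so P_net = 117 W.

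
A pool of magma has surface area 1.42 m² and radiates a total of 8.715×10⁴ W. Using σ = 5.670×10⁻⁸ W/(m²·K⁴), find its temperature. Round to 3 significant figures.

Area A = 1.42 m².
P = σAT⁴ ⇒ T = (P/(σA))^(1/4) = (8.715×10⁴/(5.670×10⁻⁸×1.42))^(1/4) = 1.02×10³ K.

T ≈ 1.02×10³ K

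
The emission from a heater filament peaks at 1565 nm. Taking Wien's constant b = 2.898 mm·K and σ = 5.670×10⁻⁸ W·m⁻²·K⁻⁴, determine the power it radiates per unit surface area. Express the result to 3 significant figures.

I ≈ 6.67×10⁵ W/m²

Wien's law: T = b/λ_max = 2.898×10⁻³/1.565×10⁻⁶ = 1851.76 K.
Then I = σT⁴ = 5.670×10⁻⁸×(1851.76)⁴ = 6.67×10⁵ W/m².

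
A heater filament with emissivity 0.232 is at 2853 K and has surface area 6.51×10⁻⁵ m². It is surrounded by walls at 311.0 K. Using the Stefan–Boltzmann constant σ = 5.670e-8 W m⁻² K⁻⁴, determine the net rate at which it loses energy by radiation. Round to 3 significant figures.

Net loss ≈ 56.7 W

Area A = 6.51×10⁻⁵ m².
Net radiated power P_net = εσA(T⁴ − T₀⁴) = 0.232×5.670×10⁻⁸×6.51×10⁻⁵×(2853⁴ − 311.0⁴).
T⁴ − T₀⁴ = 6.62532×10¹³ − 9.35495×10⁹ = 6.62438×10¹³ K⁴, so P_net = 56.7 W.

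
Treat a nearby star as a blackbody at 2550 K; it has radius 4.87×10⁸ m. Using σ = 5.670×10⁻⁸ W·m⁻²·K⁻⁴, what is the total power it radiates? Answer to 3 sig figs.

Surface area A = 4πR² = 4π(4.87×10⁸ m)² = 2.98035×10¹⁸ m².
P = σAT⁴ = 5.670×10⁻⁸ × 2.98035×10¹⁸ × (2550)⁴ = 7.15×10²⁴ W.

P ≈ 7.15×10²⁴ W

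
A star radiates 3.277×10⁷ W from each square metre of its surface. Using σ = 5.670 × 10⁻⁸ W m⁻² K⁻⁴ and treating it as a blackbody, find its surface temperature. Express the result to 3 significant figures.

T ≈ 4.90×10³ K

I = σT⁴, so T = (I/σ)^(1/4) = (3.277×10⁷/(5.670×10⁻⁸))^(1/4) = 4.90×10³ K.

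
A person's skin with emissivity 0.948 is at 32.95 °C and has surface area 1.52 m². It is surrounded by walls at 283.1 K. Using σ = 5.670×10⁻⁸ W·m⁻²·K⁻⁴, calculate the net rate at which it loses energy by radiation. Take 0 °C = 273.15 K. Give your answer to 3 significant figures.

T = 32.95 °C + 273.15 = 306.10 K.
Area A = 1.52 m².
Net radiated power P_net = εσA(T⁴ − T₀⁴) = 0.948×5.670×10⁻⁸×1.52×(306.10⁴ − 283.1⁴).
T⁴ − T₀⁴ = 8.77917×10⁹ − 6.42332×10⁹ = 2.35585×10⁹ K⁴, so P_net = 192 W.

Net loss ≈ 192 W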